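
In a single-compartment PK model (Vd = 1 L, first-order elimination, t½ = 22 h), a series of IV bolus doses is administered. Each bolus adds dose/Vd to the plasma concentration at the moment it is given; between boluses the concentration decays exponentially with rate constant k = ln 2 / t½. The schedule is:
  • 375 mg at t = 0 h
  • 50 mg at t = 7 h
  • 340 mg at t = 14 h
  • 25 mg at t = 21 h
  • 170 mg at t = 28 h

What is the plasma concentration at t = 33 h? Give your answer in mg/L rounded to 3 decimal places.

503.826 mg/L

k = ln 2 / 22 = 0.03151 per h
Dose 1 (375 mg at t=0 h): 375·exp(−0.03151·33) = 132.583 mg/L
Dose 2 (50 mg at t=7 h): 50·exp(−0.03151·26) = 22.040 mg/L
Dose 3 (340 mg at t=14 h): 340·exp(−0.03151·19) = 186.852 mg/L
Dose 4 (25 mg at t=21 h): 25·exp(−0.03151·12) = 17.129 mg/L
Dose 5 (170 mg at t=28 h): 170·exp(−0.03151·5) = 145.222 mg/L
C(33) = 132.583 + 22.040 + 186.852 + 17.129 + 145.222 = 503.826 mg/L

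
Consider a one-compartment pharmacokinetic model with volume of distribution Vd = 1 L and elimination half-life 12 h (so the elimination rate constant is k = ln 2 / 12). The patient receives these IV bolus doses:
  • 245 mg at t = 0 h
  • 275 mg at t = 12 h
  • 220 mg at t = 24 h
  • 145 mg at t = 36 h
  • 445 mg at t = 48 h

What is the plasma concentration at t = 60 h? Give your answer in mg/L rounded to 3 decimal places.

311.094 mg/L

k = ln 2 / 12 = 0.05776 per h
Dose 1 (245 mg at t=0 h): 245·exp(−0.05776·60) = 7.656 mg/L
Dose 2 (275 mg at t=12 h): 275·exp(−0.05776·48) = 17.188 mg/L
Dose 3 (220 mg at t=24 h): 220·exp(−0.05776·36) = 27.500 mg/L
Dose 4 (145 mg at t=36 h): 145·exp(−0.05776·24) = 36.250 mg/L
Dose 5 (445 mg at t=48 h): 445·exp(−0.05776·12) = 222.500 mg/L
C(60) = 7.656 + 17.188 + 27.500 + 36.250 + 222.500 = 311.094 mg/L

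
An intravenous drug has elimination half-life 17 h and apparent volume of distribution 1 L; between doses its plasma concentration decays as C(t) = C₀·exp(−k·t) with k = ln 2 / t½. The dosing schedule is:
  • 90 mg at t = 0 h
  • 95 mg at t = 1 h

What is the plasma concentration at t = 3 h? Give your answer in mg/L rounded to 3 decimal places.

k = ln 2 / 17 = 0.04077 per h
Dose 1 (90 mg at t=0 h): 90·exp(−0.04077·3) = 79.638 mg/L
Dose 2 (95 mg at t=1 h): 95·exp(−0.04077·2) = 87.561 mg/L
C(3) = 79.638 + 87.561 = 167.198 mg/L

167.198 mg/L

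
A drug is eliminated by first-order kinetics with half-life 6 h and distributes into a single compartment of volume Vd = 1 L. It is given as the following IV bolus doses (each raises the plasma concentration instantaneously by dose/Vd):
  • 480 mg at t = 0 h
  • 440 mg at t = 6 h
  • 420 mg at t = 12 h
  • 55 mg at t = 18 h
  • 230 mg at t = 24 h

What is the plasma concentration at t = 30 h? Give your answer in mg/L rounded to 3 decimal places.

223.750 mg/L

k = ln 2 / 6 = 0.11552 per h
Dose 1 (480 mg at t=0 h): 480·exp(−0.11552·30) = 15.000 mg/L
Dose 2 (440 mg at t=6 h): 440·exp(−0.11552·24) = 27.500 mg/L
Dose 3 (420 mg at t=12 h): 420·exp(−0.11552·18) = 52.500 mg/L
Dose 4 (55 mg at t=18 h): 55·exp(−0.11552·12) = 13.750 mg/L
Dose 5 (230 mg at t=24 h): 230·exp(−0.11552·6) = 115.000 mg/L
C(30) = 15.000 + 27.500 + 52.500 + 13.750 + 115.000 = 223.750 mg/L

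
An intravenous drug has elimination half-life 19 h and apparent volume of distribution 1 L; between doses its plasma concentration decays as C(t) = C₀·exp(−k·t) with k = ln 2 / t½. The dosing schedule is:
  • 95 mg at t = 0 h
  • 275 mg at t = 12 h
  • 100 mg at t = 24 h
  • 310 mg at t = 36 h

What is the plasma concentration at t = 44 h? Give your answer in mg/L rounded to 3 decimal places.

384.395 mg/L

k = ln 2 / 19 = 0.03648 per h
Dose 1 (95 mg at t=0 h): 95·exp(−0.03648·44) = 19.081 mg/L
Dose 2 (275 mg at t=12 h): 275·exp(−0.03648·32) = 85.573 mg/L
Dose 3 (100 mg at t=24 h): 100·exp(−0.03648·20) = 48.209 mg/L
Dose 4 (310 mg at t=36 h): 310·exp(−0.03648·8) = 231.533 mg/L
C(44) = 19.081 + 85.573 + 48.209 + 231.533 = 384.395 mg/L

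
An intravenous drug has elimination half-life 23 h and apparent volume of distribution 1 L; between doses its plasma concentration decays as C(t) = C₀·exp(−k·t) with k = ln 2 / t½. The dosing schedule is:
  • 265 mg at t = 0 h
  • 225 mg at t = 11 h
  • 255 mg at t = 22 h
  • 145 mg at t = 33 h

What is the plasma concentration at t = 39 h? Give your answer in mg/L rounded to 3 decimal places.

452.358 mg/L

k = ln 2 / 23 = 0.03014 per h
Dose 1 (265 mg at t=0 h): 265·exp(−0.03014·39) = 81.809 mg/L
Dose 2 (225 mg at t=11 h): 225·exp(−0.03014·28) = 96.763 mg/L
Dose 3 (255 mg at t=22 h): 255·exp(−0.03014·17) = 152.771 mg/L
Dose 4 (145 mg at t=33 h): 145·exp(−0.03014·6) = 121.015 mg/L
C(39) = 81.809 + 96.763 + 152.771 + 121.015 = 452.358 mg/L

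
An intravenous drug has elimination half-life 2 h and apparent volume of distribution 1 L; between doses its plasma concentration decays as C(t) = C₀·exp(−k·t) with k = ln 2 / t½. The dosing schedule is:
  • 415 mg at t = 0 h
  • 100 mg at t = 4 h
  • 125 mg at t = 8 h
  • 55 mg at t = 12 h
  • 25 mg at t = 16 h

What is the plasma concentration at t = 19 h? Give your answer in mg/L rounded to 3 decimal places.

17.588 mg/L

k = ln 2 / 2 = 0.34657 per h
Dose 1 (415 mg at t=0 h): 415·exp(−0.34657·19) = 0.573 mg/L
Dose 2 (100 mg at t=4 h): 100·exp(−0.34657·15) = 0.552 mg/L
Dose 3 (125 mg at t=8 h): 125·exp(−0.34657·11) = 2.762 mg/L
Dose 4 (55 mg at t=12 h): 55·exp(−0.34657·7) = 4.861 mg/L
Dose 5 (25 mg at t=16 h): 25·exp(−0.34657·3) = 8.839 mg/L
C(19) = 0.573 + 0.552 + 2.762 + 4.861 + 8.839 = 17.588 mg/L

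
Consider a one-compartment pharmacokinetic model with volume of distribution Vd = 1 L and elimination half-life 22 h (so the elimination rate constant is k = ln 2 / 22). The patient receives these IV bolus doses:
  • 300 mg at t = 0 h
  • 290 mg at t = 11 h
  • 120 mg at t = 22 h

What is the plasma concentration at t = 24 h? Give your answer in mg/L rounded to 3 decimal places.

k = ln 2 / 22 = 0.03151 per h
Dose 1 (300 mg at t=0 h): 300·exp(−0.03151·24) = 140.840 mg/L
Dose 2 (290 mg at t=11 h): 290·exp(−0.03151·13) = 192.538 mg/L
Dose 3 (120 mg at t=22 h): 120·exp(−0.03151·2) = 112.672 mg/L
C(24) = 140.840 + 192.538 + 112.672 = 446.049 mg/L

446.049 mg/L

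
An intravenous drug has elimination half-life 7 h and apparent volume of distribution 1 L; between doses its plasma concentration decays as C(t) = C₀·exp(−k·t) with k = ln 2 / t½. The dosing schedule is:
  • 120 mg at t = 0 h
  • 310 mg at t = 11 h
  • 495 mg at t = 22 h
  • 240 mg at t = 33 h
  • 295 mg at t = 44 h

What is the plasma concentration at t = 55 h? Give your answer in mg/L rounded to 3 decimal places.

k = ln 2 / 7 = 0.09902 per h
Dose 1 (120 mg at t=0 h): 120·exp(−0.09902·55) = 0.518 mg/L
Dose 2 (310 mg at t=11 h): 310·exp(−0.09902·44) = 3.973 mg/L
Dose 3 (495 mg at t=22 h): 495·exp(−0.09902·33) = 18.857 mg/L
Dose 4 (240 mg at t=33 h): 240·exp(−0.09902·22) = 27.172 mg/L
Dose 5 (295 mg at t=44 h): 295·exp(−0.09902·11) = 99.260 mg/L
C(55) = 0.518 + 3.973 + 18.857 + 27.172 + 99.260 = 149.780 mg/L

149.780 mg/L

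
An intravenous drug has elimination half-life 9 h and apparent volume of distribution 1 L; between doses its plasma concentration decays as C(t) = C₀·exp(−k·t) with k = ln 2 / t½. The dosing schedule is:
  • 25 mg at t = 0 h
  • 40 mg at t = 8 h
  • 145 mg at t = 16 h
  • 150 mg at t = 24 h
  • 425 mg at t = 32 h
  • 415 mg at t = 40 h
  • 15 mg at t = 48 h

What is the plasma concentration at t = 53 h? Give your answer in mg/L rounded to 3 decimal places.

273.158 mg/L

k = ln 2 / 9 = 0.07702 per h
Dose 1 (25 mg at t=0 h): 25·exp(−0.07702·53) = 0.422 mg/L
Dose 2 (40 mg at t=8 h): 40·exp(−0.07702·45) = 1.250 mg/L
Dose 3 (145 mg at t=16 h): 145·exp(−0.07702·37) = 8.391 mg/L
Dose 4 (150 mg at t=24 h): 150·exp(−0.07702·29) = 16.073 mg/L
Dose 5 (425 mg at t=32 h): 425·exp(−0.07702·21) = 84.331 mg/L
Dose 6 (415 mg at t=40 h): 415·exp(−0.07702·13) = 152.485 mg/L
Dose 7 (15 mg at t=48 h): 15·exp(−0.07702·5) = 10.206 mg/L
C(53) = 0.422 + 1.250 + 8.391 + 16.073 + 84.331 + 152.485 + 10.206 = 273.158 mg/L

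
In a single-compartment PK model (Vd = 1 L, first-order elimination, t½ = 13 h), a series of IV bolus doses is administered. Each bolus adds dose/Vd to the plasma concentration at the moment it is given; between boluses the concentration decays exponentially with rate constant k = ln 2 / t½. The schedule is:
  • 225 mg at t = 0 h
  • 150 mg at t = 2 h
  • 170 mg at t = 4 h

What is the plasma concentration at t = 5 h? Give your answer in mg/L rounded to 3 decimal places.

k = ln 2 / 13 = 0.05332 per h
Dose 1 (225 mg at t=0 h): 225·exp(−0.05332·5) = 172.346 mg/L
Dose 2 (150 mg at t=2 h): 150·exp(−0.05332·3) = 127.827 mg/L
Dose 3 (170 mg at t=4 h): 170·exp(−0.05332·1) = 161.173 mg/L
C(5) = 172.346 + 127.827 + 161.173 = 461.346 mg/L

461.346 mg/L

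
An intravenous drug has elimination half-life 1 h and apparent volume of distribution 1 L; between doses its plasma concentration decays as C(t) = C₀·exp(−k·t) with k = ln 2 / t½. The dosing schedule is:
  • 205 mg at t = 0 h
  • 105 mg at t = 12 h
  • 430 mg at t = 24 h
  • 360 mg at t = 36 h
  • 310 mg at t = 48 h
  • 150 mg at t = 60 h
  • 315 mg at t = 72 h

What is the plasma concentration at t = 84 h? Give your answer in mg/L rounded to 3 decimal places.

0.077 mg/L

k = ln 2 / 1 = 0.69315 per h
Dose 1 (205 mg at t=0 h): 205·exp(−0.69315·84) = 0.000 mg/L
Dose 2 (105 mg at t=12 h): 105·exp(−0.69315·72) = 0.000 mg/L
Dose 3 (430 mg at t=24 h): 430·exp(−0.69315·60) = 0.000 mg/L
Dose 4 (360 mg at t=36 h): 360·exp(−0.69315·48) = 0.000 mg/L
Dose 5 (310 mg at t=48 h): 310·exp(−0.69315·36) = 0.000 mg/L
Dose 6 (150 mg at t=60 h): 150·exp(−0.69315·24) = 0.000 mg/L
Dose 7 (315 mg at t=72 h): 315·exp(−0.69315·12) = 0.077 mg/L
C(84) = 0.000 + 0.000 + 0.000 + 0.000 + 0.000 + 0.000 + 0.077 = 0.077 mg/L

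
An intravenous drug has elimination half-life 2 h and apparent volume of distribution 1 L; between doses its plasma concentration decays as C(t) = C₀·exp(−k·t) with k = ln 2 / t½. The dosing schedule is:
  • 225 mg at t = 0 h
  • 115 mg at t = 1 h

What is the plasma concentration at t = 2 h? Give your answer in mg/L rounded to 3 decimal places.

k = ln 2 / 2 = 0.34657 per h
Dose 1 (225 mg at t=0 h): 225·exp(−0.34657·2) = 112.500 mg/L
Dose 2 (115 mg at t=1 h): 115·exp(−0.34657·1) = 81.317 mg/L
C(2) = 112.500 + 81.317 = 193.817 mg/L

193.817 mg/L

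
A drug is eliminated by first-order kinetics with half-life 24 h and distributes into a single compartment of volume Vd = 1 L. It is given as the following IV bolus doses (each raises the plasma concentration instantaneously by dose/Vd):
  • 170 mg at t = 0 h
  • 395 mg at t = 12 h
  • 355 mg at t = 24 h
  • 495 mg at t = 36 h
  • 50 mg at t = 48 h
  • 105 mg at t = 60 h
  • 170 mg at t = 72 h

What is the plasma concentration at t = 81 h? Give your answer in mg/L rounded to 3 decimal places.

481.233 mg/L

k = ln 2 / 24 = 0.02888 per h
Dose 1 (170 mg at t=0 h): 170·exp(−0.02888·81) = 16.386 mg/L
Dose 2 (395 mg at t=12 h): 395·exp(−0.02888·69) = 53.844 mg/L
Dose 3 (355 mg at t=24 h): 355·exp(−0.02888·57) = 68.436 mg/L
Dose 4 (495 mg at t=36 h): 495·exp(−0.02888·45) = 134.950 mg/L
Dose 5 (50 mg at t=48 h): 50·exp(−0.02888·33) = 19.278 mg/L
Dose 6 (105 mg at t=60 h): 105·exp(−0.02888·21) = 57.252 mg/L
Dose 7 (170 mg at t=72 h): 170·exp(−0.02888·9) = 131.088 mg/L
C(81) = 16.386 + 53.844 + 68.436 + 134.950 + 19.278 + 57.252 + 131.088 = 481.233 mg/L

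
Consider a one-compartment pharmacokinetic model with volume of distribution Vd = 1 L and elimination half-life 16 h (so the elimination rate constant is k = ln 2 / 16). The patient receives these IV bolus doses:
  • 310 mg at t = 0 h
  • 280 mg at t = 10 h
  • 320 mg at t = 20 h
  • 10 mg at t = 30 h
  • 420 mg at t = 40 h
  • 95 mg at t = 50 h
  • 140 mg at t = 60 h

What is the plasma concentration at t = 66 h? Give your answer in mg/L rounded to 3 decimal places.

379.861 mg/L

k = ln 2 / 16 = 0.04332 per h
Dose 1 (310 mg at t=0 h): 310·exp(−0.04332·66) = 17.767 mg/L
Dose 2 (280 mg at t=10 h): 280·exp(−0.04332·56) = 24.749 mg/L
Dose 3 (320 mg at t=20 h): 320·exp(−0.04332·46) = 43.620 mg/L
Dose 4 (10 mg at t=30 h): 10·exp(−0.04332·36) = 2.102 mg/L
Dose 5 (420 mg at t=40 h): 420·exp(−0.04332·26) = 136.168 mg/L
Dose 6 (95 mg at t=50 h): 95·exp(−0.04332·16) = 47.500 mg/L
Dose 7 (140 mg at t=60 h): 140·exp(−0.04332·6) = 107.955 mg/L
C(66) = 17.767 + 24.749 + 43.620 + 2.102 + 136.168 + 47.500 + 107.955 = 379.861 mg/L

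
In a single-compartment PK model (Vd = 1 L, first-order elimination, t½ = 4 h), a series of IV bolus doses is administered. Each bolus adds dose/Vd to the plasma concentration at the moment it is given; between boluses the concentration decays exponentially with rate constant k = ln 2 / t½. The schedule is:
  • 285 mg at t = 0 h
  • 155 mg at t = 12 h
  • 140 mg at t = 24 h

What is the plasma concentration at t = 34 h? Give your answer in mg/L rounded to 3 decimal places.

28.961 mg/L

k = ln 2 / 4 = 0.17329 per h
Dose 1 (285 mg at t=0 h): 285·exp(−0.17329·34) = 0.787 mg/L
Dose 2 (155 mg at t=12 h): 155·exp(−0.17329·22) = 3.425 mg/L
Dose 3 (140 mg at t=24 h): 140·exp(−0.17329·10) = 24.749 mg/L
C(34) = 0.787 + 3.425 + 24.749 = 28.961 mg/L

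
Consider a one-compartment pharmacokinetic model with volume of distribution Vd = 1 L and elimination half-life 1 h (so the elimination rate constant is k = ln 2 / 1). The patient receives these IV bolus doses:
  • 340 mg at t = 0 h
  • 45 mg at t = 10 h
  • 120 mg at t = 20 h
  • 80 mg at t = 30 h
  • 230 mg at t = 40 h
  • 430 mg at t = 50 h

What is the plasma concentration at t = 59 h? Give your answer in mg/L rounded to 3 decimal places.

0.840 mg/L

k = ln 2 / 1 = 0.69315 per h
Dose 1 (340 mg at t=0 h): 340·exp(−0.69315·59) = 0.000 mg/L
Dose 2 (45 mg at t=10 h): 45·exp(−0.69315·49) = 0.000 mg/L
Dose 3 (120 mg at t=20 h): 120·exp(−0.69315·39) = 0.000 mg/L
Dose 4 (80 mg at t=30 h): 80·exp(−0.69315·29) = 0.000 mg/L
Dose 5 (230 mg at t=40 h): 230·exp(−0.69315·19) = 0.000 mg/L
Dose 6 (430 mg at t=50 h): 430·exp(−0.69315·9) = 0.840 mg/L
C(59) = 0.000 + 0.000 + 0.000 + 0.000 + 0.000 + 0.840 = 0.840 mg/L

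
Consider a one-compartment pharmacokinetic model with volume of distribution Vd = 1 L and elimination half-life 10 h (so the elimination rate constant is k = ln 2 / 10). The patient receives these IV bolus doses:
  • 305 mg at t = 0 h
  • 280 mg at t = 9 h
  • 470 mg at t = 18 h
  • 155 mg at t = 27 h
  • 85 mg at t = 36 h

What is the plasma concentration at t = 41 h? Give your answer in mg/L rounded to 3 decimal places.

k = ln 2 / 10 = 0.06931 per h
Dose 1 (305 mg at t=0 h): 305·exp(−0.06931·41) = 17.786 mg/L
Dose 2 (280 mg at t=9 h): 280·exp(−0.06931·32) = 30.469 mg/L
Dose 3 (470 mg at t=18 h): 470·exp(−0.06931·23) = 95.440 mg/L
Dose 4 (155 mg at t=27 h): 155·exp(−0.06931·14) = 58.734 mg/L
Dose 5 (85 mg at t=36 h): 85·exp(−0.06931·5) = 60.104 mg/L
C(41) = 17.786 + 30.469 + 95.440 + 58.734 + 60.104 = 262.533 mg/L

262.533 mg/L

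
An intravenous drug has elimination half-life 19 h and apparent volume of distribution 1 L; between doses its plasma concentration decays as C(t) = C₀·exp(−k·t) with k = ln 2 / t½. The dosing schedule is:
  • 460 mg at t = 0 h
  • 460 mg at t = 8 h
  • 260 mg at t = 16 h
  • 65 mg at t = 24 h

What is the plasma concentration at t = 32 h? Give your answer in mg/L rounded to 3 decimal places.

k = ln 2 / 19 = 0.03648 per h
Dose 1 (460 mg at t=0 h): 460·exp(−0.03648·32) = 143.140 mg/L
Dose 2 (460 mg at t=8 h): 460·exp(−0.03648·24) = 191.650 mg/L
Dose 3 (260 mg at t=16 h): 260·exp(−0.03648·16) = 145.036 mg/L
Dose 4 (65 mg at t=24 h): 65·exp(−0.03648·8) = 48.547 mg/L
C(32) = 143.140 + 191.650 + 145.036 + 48.547 = 528.373 mg/L

528.373 mg/L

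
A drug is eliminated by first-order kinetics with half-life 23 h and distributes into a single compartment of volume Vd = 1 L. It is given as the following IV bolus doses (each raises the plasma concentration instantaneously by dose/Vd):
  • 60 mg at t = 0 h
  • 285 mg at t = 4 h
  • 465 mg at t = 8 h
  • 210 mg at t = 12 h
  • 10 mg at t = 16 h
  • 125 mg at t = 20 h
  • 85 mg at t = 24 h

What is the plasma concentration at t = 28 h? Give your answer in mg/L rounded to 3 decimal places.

728.767 mg/L

k = ln 2 / 23 = 0.03014 per h
Dose 1 (60 mg at t=0 h): 60·exp(−0.03014·28) = 25.804 mg/L
Dose 2 (285 mg at t=4 h): 285·exp(−0.03014·24) = 138.270 mg/L
Dose 3 (465 mg at t=8 h): 465·exp(−0.03014·20) = 254.500 mg/L
Dose 4 (210 mg at t=12 h): 210·exp(−0.03014·16) = 129.660 mg/L
Dose 5 (10 mg at t=16 h): 10·exp(−0.03014·12) = 6.965 mg/L
Dose 6 (125 mg at t=20 h): 125·exp(−0.03014·8) = 98.221 mg/L
Dose 7 (85 mg at t=24 h): 85·exp(−0.03014·4) = 75.347 mg/L
C(28) = 25.804 + 138.270 + 254.500 + 129.660 + 6.965 + 98.221 + 75.347 = 728.767 mg/L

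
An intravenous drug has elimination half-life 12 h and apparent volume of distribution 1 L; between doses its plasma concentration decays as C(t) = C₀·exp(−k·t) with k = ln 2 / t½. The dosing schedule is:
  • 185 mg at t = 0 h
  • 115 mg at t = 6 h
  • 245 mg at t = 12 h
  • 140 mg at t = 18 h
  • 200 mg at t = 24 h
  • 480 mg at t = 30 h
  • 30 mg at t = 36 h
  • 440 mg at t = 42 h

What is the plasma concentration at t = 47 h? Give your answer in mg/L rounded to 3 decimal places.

659.975 mg/L

k = ln 2 / 12 = 0.05776 per h
Dose 1 (185 mg at t=0 h): 185·exp(−0.05776·47) = 12.250 mg/L
Dose 2 (115 mg at t=6 h): 115·exp(−0.05776·41) = 10.769 mg/L
Dose 3 (245 mg at t=12 h): 245·exp(−0.05776·35) = 32.446 mg/L
Dose 4 (140 mg at t=18 h): 140·exp(−0.05776·29) = 26.220 mg/L
Dose 5 (200 mg at t=24 h): 200·exp(−0.05776·23) = 52.973 mg/L
Dose 6 (480 mg at t=30 h): 480·exp(−0.05776·17) = 179.797 mg/L
Dose 7 (30 mg at t=36 h): 30·exp(−0.05776·11) = 15.892 mg/L
Dose 8 (440 mg at t=42 h): 440·exp(−0.05776·5) = 329.628 mg/L
C(47) = 12.250 + 10.769 + 32.446 + 26.220 + 52.973 + 179.797 + 15.892 + 329.628 = 659.975 mg/L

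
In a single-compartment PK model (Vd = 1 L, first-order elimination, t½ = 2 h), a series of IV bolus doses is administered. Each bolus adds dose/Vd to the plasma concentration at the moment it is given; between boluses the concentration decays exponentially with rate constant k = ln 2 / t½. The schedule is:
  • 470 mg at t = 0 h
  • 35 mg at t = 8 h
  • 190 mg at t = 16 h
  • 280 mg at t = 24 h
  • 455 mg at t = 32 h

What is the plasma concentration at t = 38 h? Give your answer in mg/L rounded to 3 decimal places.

59.157 mg/L

k = ln 2 / 2 = 0.34657 per h
Dose 1 (470 mg at t=0 h): 470·exp(−0.34657·38) = 0.001 mg/L
Dose 2 (35 mg at t=8 h): 35·exp(−0.34657·30) = 0.001 mg/L
Dose 3 (190 mg at t=16 h): 190·exp(−0.34657·22) = 0.093 mg/L
Dose 4 (280 mg at t=24 h): 280·exp(−0.34657·14) = 2.188 mg/L
Dose 5 (455 mg at t=32 h): 455·exp(−0.34657·6) = 56.875 mg/L
C(38) = 0.001 + 0.001 + 0.093 + 2.188 + 56.875 = 59.157 mg/L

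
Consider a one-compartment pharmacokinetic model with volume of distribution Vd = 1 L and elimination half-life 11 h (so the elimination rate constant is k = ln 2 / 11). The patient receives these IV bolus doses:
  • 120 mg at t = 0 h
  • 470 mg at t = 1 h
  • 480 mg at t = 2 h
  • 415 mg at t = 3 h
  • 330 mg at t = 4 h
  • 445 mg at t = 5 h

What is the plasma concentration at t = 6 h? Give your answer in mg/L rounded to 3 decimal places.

k = ln 2 / 11 = 0.06301 per h
Dose 1 (120 mg at t=0 h): 120·exp(−0.06301·6) = 82.221 mg/L
Dose 2 (470 mg at t=1 h): 470·exp(−0.06301·5) = 342.978 mg/L
Dose 3 (480 mg at t=2 h): 480·exp(−0.06301·4) = 373.058 mg/L
Dose 4 (415 mg at t=3 h): 415·exp(−0.06301·3) = 343.518 mg/L
Dose 5 (330 mg at t=4 h): 330·exp(−0.06301·2) = 290.925 mg/L
Dose 6 (445 mg at t=5 h): 445·exp(−0.06301·1) = 417.824 mg/L
C(6) = 82.221 + 342.978 + 373.058 + 343.518 + 290.925 + 417.824 = 1850.523 mg/L

1850.523 mg/L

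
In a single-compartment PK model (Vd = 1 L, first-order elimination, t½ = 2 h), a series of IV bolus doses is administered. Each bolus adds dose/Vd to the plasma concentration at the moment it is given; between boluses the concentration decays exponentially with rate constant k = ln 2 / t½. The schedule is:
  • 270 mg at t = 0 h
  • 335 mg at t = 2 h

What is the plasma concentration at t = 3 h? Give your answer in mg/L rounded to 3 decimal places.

k = ln 2 / 2 = 0.34657 per h
Dose 1 (270 mg at t=0 h): 270·exp(−0.34657·3) = 95.459 mg/L
Dose 2 (335 mg at t=2 h): 335·exp(−0.34657·1) = 236.881 mg/L
C(3) = 95.459 + 236.881 = 332.340 mg/L

332.340 mg/L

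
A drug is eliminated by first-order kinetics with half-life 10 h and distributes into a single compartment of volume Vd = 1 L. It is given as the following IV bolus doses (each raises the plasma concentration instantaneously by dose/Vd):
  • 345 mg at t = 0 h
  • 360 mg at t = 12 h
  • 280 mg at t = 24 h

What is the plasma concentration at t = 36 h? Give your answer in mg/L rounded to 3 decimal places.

218.536 mg/L

k = ln 2 / 10 = 0.06931 per h
Dose 1 (345 mg at t=0 h): 345·exp(−0.06931·36) = 28.452 mg/L
Dose 2 (360 mg at t=12 h): 360·exp(−0.06931·24) = 68.207 mg/L
Dose 3 (280 mg at t=24 h): 280·exp(−0.06931·12) = 121.877 mg/L
C(36) = 28.452 + 68.207 + 121.877 = 218.536 mg/L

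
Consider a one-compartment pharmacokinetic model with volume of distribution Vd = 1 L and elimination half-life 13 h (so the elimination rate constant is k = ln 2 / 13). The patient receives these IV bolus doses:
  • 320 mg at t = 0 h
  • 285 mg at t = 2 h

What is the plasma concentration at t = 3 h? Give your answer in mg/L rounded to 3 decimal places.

k = ln 2 / 13 = 0.05332 per h
Dose 1 (320 mg at t=0 h): 320·exp(−0.05332·3) = 272.698 mg/L
Dose 2 (285 mg at t=2 h): 285·exp(−0.05332·1) = 270.202 mg/L
C(3) = 272.698 + 270.202 = 542.900 mg/L

542.900 mg/L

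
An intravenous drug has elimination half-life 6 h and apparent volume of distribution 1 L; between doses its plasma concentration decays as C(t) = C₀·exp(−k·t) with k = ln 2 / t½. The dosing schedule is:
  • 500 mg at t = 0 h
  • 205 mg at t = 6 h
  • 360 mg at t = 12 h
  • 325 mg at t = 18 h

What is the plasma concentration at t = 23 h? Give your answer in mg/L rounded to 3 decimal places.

k = ln 2 / 6 = 0.11552 per h
Dose 1 (500 mg at t=0 h): 500·exp(−0.11552·23) = 35.077 mg/L
Dose 2 (205 mg at t=6 h): 205·exp(−0.11552·17) = 28.763 mg/L
Dose 3 (360 mg at t=12 h): 360·exp(−0.11552·11) = 101.022 mg/L
Dose 4 (325 mg at t=18 h): 325·exp(−0.11552·5) = 182.400 mg/L
C(23) = 35.077 + 28.763 + 101.022 + 182.400 = 347.262 mg/L

347.262 mg/L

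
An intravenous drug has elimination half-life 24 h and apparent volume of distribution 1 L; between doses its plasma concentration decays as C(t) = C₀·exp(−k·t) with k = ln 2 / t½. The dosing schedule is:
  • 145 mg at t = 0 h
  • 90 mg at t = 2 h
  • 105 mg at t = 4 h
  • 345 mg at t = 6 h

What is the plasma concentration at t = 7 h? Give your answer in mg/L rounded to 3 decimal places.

k = ln 2 / 24 = 0.02888 per h
Dose 1 (145 mg at t=0 h): 145·exp(−0.02888·7) = 118.459 mg/L
Dose 2 (90 mg at t=2 h): 90·exp(−0.02888·5) = 77.898 mg/L
Dose 3 (105 mg at t=4 h): 105·exp(−0.02888·3) = 96.285 mg/L
Dose 4 (345 mg at t=6 h): 345·exp(−0.02888·1) = 335.179 mg/L
C(7) = 118.459 + 77.898 + 96.285 + 335.179 = 627.821 mg/L

627.821 mg/L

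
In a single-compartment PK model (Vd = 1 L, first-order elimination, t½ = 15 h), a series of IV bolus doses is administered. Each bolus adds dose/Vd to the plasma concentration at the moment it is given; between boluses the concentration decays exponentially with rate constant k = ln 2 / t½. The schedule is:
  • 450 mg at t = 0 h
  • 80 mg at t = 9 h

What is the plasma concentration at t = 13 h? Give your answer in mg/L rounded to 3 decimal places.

k = ln 2 / 15 = 0.04621 per h
Dose 1 (450 mg at t=0 h): 450·exp(−0.04621·13) = 246.786 mg/L
Dose 2 (80 mg at t=9 h): 80·exp(−0.04621·4) = 66.499 mg/L
C(13) = 246.786 + 66.499 = 313.285 mg/L

313.285 mg/L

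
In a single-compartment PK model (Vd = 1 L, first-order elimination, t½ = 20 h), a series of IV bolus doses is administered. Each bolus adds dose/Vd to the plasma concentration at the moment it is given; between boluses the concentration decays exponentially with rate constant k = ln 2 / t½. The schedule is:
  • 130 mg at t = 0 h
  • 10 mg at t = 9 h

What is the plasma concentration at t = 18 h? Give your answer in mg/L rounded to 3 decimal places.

k = ln 2 / 20 = 0.03466 per h
Dose 1 (130 mg at t=0 h): 130·exp(−0.03466·18) = 69.665 mg/L
Dose 2 (10 mg at t=9 h): 10·exp(−0.03466·9) = 7.320 mg/L
C(18) = 69.665 + 7.320 = 76.986 mg/L

76.986 mg/L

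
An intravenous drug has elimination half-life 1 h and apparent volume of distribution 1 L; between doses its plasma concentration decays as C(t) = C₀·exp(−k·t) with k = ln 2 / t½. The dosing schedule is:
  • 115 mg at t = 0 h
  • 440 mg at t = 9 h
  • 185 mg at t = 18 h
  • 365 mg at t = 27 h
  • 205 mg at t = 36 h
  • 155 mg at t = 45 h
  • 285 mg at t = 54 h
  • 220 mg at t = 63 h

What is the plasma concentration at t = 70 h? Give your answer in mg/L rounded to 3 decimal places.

1.723 mg/L

k = ln 2 / 1 = 0.69315 per h
Dose 1 (115 mg at t=0 h): 115·exp(−0.69315·70) = 0.000 mg/L
Dose 2 (440 mg at t=9 h): 440·exp(−0.69315·61) = 0.000 mg/L
Dose 3 (185 mg at t=18 h): 185·exp(−0.69315·52) = 0.000 mg/L
Dose 4 (365 mg at t=27 h): 365·exp(−0.69315·43) = 0.000 mg/L
Dose 5 (205 mg at t=36 h): 205·exp(−0.69315·34) = 0.000 mg/L
Dose 6 (155 mg at t=45 h): 155·exp(−0.69315·25) = 0.000 mg/L
Dose 7 (285 mg at t=54 h): 285·exp(−0.69315·16) = 0.004 mg/L
Dose 8 (220 mg at t=63 h): 220·exp(−0.69315·7) = 1.719 mg/L
C(70) = 0.000 + 0.000 + 0.000 + 0.000 + 0.000 + 0.000 + 0.004 + 1.719 = 1.723 mg/L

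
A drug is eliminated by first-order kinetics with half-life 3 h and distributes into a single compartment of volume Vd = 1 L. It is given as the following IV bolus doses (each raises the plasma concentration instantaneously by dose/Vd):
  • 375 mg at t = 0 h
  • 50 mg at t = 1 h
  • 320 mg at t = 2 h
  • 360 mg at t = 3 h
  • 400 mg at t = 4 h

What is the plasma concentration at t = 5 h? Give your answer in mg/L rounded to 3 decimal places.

k = ln 2 / 3 = 0.23105 per h
Dose 1 (375 mg at t=0 h): 375·exp(−0.23105·5) = 118.118 mg/L
Dose 2 (50 mg at t=1 h): 50·exp(−0.23105·4) = 19.843 mg/L
Dose 3 (320 mg at t=2 h): 320·exp(−0.23105·3) = 160.000 mg/L
Dose 4 (360 mg at t=3 h): 360·exp(−0.23105·2) = 226.786 mg/L
Dose 5 (400 mg at t=4 h): 400·exp(−0.23105·1) = 317.480 mg/L
C(5) = 118.118 + 19.843 + 160.000 + 226.786 + 317.480 = 842.226 mg/L

842.226 mg/L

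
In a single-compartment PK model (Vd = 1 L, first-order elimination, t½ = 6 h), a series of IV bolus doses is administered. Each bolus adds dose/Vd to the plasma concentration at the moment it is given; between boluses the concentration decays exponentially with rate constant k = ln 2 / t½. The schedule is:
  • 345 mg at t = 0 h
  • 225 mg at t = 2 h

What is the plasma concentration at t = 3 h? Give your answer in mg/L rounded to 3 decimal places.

444.404 mg/L

k = ln 2 / 6 = 0.11552 per h
Dose 1 (345 mg at t=0 h): 345·exp(−0.11552·3) = 243.952 mg/L
Dose 2 (225 mg at t=2 h): 225·exp(−0.11552·1) = 200.452 mg/L
C(3) = 243.952 + 200.452 = 444.404 mg/L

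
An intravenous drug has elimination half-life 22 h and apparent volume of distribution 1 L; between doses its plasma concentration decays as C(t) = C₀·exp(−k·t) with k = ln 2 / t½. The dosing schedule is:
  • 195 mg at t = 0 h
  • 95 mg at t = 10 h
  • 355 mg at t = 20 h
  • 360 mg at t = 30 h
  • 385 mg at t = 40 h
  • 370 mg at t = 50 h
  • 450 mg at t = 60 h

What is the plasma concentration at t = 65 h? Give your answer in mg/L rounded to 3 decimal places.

k = ln 2 / 22 = 0.03151 per h
Dose 1 (195 mg at t=0 h): 195·exp(−0.03151·65) = 25.155 mg/L
Dose 2 (95 mg at t=10 h): 95·exp(−0.03151·55) = 16.794 mg/L
Dose 3 (355 mg at t=20 h): 355·exp(−0.03151·45) = 85.997 mg/L
Dose 4 (360 mg at t=30 h): 360·exp(−0.03151·35) = 119.506 mg/L
Dose 5 (385 mg at t=40 h): 385·exp(−0.03151·25) = 175.138 mg/L
Dose 6 (370 mg at t=50 h): 370·exp(−0.03151·15) = 230.650 mg/L
Dose 7 (450 mg at t=60 h): 450·exp(−0.03151·5) = 384.412 mg/L
C(65) = 25.155 + 16.794 + 85.997 + 119.506 + 175.138 + 230.650 + 384.412 = 1037.653 mg/L

1037.653 mg/L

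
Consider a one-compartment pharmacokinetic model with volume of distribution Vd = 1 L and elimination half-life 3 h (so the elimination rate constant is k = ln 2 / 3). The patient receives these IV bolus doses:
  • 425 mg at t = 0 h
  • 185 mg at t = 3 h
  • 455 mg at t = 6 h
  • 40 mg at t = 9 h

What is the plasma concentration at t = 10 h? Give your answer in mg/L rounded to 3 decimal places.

k = ln 2 / 3 = 0.23105 per h
Dose 1 (425 mg at t=0 h): 425·exp(−0.23105·10) = 42.165 mg/L
Dose 2 (185 mg at t=3 h): 185·exp(−0.23105·7) = 36.709 mg/L
Dose 3 (455 mg at t=6 h): 455·exp(−0.23105·4) = 180.567 mg/L
Dose 4 (40 mg at t=9 h): 40·exp(−0.23105·1) = 31.748 mg/L
C(10) = 42.165 + 36.709 + 180.567 + 31.748 = 291.189 mg/L

291.189 mg/L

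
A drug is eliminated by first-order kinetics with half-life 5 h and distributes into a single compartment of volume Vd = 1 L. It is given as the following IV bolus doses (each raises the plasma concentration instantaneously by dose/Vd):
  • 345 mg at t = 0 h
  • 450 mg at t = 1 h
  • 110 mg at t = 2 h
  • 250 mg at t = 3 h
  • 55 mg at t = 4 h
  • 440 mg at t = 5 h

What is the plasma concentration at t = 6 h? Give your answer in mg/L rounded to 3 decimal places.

k = ln 2 / 5 = 0.13863 per h
Dose 1 (345 mg at t=0 h): 345·exp(−0.13863·6) = 150.170 mg/L
Dose 2 (450 mg at t=1 h): 450·exp(−0.13863·5) = 225.000 mg/L
Dose 3 (110 mg at t=2 h): 110·exp(−0.13863·4) = 63.178 mg/L
Dose 4 (250 mg at t=3 h): 250·exp(−0.13863·3) = 164.938 mg/L
Dose 5 (55 mg at t=4 h): 55·exp(−0.13863·2) = 41.682 mg/L
Dose 6 (440 mg at t=5 h): 440·exp(−0.13863·1) = 383.042 mg/L
C(6) = 150.170 + 225.000 + 63.178 + 164.938 + 41.682 + 383.042 = 1028.011 mg/L

1028.011 mg/L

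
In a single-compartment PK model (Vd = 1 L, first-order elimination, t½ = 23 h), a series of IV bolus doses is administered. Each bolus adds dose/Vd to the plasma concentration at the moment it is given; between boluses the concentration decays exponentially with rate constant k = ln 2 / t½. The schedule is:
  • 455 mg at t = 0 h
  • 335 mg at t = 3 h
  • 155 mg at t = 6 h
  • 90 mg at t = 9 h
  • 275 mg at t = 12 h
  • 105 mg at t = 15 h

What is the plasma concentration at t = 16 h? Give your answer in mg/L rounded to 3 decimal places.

k = ln 2 / 23 = 0.03014 per h
Dose 1 (455 mg at t=0 h): 455·exp(−0.03014·16) = 280.931 mg/L
Dose 2 (335 mg at t=3 h): 335·exp(−0.03014·13) = 226.411 mg/L
Dose 3 (155 mg at t=6 h): 155·exp(−0.03014·10) = 114.670 mg/L
Dose 4 (90 mg at t=9 h): 90·exp(−0.03014·7) = 72.883 mg/L
Dose 5 (275 mg at t=12 h): 275·exp(−0.03014·4) = 243.770 mg/L
Dose 6 (105 mg at t=15 h): 105·exp(−0.03014·1) = 101.883 mg/L
C(16) = 280.931 + 226.411 + 114.670 + 72.883 + 243.770 + 101.883 = 1040.547 mg/L

1040.547 mg/L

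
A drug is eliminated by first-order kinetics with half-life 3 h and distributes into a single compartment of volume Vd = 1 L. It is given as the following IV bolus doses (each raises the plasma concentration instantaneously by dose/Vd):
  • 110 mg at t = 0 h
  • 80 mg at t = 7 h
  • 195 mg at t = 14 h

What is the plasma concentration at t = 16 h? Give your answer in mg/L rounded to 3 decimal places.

135.571 mg/L

k = ln 2 / 3 = 0.23105 per h
Dose 1 (110 mg at t=0 h): 110·exp(−0.23105·16) = 2.728 mg/L
Dose 2 (80 mg at t=7 h): 80·exp(−0.23105·9) = 10.000 mg/L
Dose 3 (195 mg at t=14 h): 195·exp(−0.23105·2) = 122.842 mg/L
C(16) = 2.728 + 10.000 + 122.842 = 135.571 mg/L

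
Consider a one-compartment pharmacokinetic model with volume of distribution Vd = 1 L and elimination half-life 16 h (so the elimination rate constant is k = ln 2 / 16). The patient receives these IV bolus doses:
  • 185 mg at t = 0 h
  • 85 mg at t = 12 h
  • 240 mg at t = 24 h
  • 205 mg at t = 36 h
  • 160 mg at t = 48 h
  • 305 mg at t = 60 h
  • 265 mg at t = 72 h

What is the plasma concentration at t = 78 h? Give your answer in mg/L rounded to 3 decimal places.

455.347 mg/L

k = ln 2 / 16 = 0.04332 per h
Dose 1 (185 mg at t=0 h): 185·exp(−0.04332·78) = 6.304 mg/L
Dose 2 (85 mg at t=12 h): 85·exp(−0.04332·66) = 4.872 mg/L
Dose 3 (240 mg at t=24 h): 240·exp(−0.04332·54) = 23.133 mg/L
Dose 4 (205 mg at t=36 h): 205·exp(−0.04332·42) = 33.232 mg/L
Dose 5 (160 mg at t=48 h): 160·exp(−0.04332·30) = 43.620 mg/L
Dose 6 (305 mg at t=60 h): 305·exp(−0.04332·18) = 139.843 mg/L
Dose 7 (265 mg at t=72 h): 265·exp(−0.04332·6) = 204.343 mg/L
C(78) = 6.304 + 4.872 + 23.133 + 33.232 + 43.620 + 139.843 + 204.343 = 455.347 mg/L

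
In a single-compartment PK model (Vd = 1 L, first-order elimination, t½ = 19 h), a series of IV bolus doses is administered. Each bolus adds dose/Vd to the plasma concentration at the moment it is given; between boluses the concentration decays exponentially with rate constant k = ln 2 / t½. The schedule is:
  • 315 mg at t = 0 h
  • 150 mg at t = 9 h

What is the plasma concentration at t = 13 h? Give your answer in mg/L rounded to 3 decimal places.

k = ln 2 / 19 = 0.03648 per h
Dose 1 (315 mg at t=0 h): 315·exp(−0.03648·13) = 196.039 mg/L
Dose 2 (150 mg at t=9 h): 150·exp(−0.03648·4) = 129.633 mg/L
C(13) = 196.039 + 129.633 = 325.672 mg/L

325.672 mg/L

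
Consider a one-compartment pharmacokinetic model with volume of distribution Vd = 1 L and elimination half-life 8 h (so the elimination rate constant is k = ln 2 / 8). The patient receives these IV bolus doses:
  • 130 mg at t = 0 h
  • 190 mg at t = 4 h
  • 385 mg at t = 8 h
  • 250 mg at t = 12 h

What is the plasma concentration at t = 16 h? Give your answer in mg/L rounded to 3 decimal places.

k = ln 2 / 8 = 0.08664 per h
Dose 1 (130 mg at t=0 h): 130·exp(−0.08664·16) = 32.500 mg/L
Dose 2 (190 mg at t=4 h): 190·exp(−0.08664·12) = 67.175 mg/L
Dose 3 (385 mg at t=8 h): 385·exp(−0.08664·8) = 192.500 mg/L
Dose 4 (250 mg at t=12 h): 250·exp(−0.08664·4) = 176.777 mg/L
C(16) = 32.500 + 67.175 + 192.500 + 176.777 = 468.952 mg/L

468.952 mg/L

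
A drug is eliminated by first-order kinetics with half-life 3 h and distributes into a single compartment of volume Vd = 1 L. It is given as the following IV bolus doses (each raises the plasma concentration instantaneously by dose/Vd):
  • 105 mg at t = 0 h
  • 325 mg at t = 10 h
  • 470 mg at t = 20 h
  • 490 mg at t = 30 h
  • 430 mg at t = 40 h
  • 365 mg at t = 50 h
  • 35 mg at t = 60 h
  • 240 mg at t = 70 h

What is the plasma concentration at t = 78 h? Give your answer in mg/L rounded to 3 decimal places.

k = ln 2 / 3 = 0.23105 per h
Dose 1 (105 mg at t=0 h): 105·exp(−0.23105·78) = 0.000 mg/L
Dose 2 (325 mg at t=10 h): 325·exp(−0.23105·68) = 0.000 mg/L
Dose 3 (470 mg at t=20 h): 470·exp(−0.23105·58) = 0.001 mg/L
Dose 4 (490 mg at t=30 h): 490·exp(−0.23105·48) = 0.007 mg/L
Dose 5 (430 mg at t=40 h): 430·exp(−0.23105·38) = 0.066 mg/L
Dose 6 (365 mg at t=50 h): 365·exp(−0.23105·28) = 0.566 mg/L
Dose 7 (35 mg at t=60 h): 35·exp(−0.23105·18) = 0.547 mg/L
Dose 8 (240 mg at t=70 h): 240·exp(−0.23105·8) = 37.798 mg/L
C(78) = 0.000 + 0.000 + 0.001 + 0.007 + 0.066 + 0.566 + 0.547 + 37.798 = 38.985 mg/L

38.985 mg/L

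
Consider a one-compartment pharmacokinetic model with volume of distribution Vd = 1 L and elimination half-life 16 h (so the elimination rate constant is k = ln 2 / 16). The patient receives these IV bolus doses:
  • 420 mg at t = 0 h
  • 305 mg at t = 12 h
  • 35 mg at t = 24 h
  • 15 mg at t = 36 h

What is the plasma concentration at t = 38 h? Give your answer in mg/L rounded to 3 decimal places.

k = ln 2 / 16 = 0.04332 per h
Dose 1 (420 mg at t=0 h): 420·exp(−0.04332·38) = 80.966 mg/L
Dose 2 (305 mg at t=12 h): 305·exp(−0.04332·26) = 98.884 mg/L
Dose 3 (35 mg at t=24 h): 35·exp(−0.04332·14) = 19.084 mg/L
Dose 4 (15 mg at t=36 h): 15·exp(−0.04332·2) = 13.755 mg/L
C(38) = 80.966 + 98.884 + 19.084 + 13.755 = 212.689 mg/L

212.689 mg/L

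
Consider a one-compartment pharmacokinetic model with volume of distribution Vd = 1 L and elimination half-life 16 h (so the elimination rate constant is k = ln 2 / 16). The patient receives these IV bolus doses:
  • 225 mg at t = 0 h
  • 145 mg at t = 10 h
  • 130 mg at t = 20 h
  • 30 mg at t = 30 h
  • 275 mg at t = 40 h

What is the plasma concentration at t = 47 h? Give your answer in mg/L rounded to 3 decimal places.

k = ln 2 / 16 = 0.04332 per h
Dose 1 (225 mg at t=0 h): 225·exp(−0.04332·47) = 29.370 mg/L
Dose 2 (145 mg at t=10 h): 145·exp(−0.04332·37) = 29.190 mg/L
Dose 3 (130 mg at t=20 h): 130·exp(−0.04332·27) = 40.360 mg/L
Dose 4 (30 mg at t=30 h): 30·exp(−0.04332·17) = 14.364 mg/L
Dose 5 (275 mg at t=40 h): 275·exp(−0.04332·7) = 203.064 mg/L
C(47) = 29.370 + 29.190 + 40.360 + 14.364 + 203.064 = 316.348 mg/L

316.348 mg/L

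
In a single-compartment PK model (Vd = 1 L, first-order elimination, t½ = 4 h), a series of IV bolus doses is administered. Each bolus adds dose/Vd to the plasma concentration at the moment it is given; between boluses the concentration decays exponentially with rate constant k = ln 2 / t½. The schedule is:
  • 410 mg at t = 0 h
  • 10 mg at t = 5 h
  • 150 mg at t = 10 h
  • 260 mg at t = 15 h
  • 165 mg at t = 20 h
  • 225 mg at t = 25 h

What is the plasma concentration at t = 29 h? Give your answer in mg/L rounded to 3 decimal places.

178.592 mg/L

k = ln 2 / 4 = 0.17329 per h
Dose 1 (410 mg at t=0 h): 410·exp(−0.17329·29) = 2.693 mg/L
Dose 2 (10 mg at t=5 h): 10·exp(−0.17329·24) = 0.156 mg/L
Dose 3 (150 mg at t=10 h): 150·exp(−0.17329·19) = 5.574 mg/L
Dose 4 (260 mg at t=15 h): 260·exp(−0.17329·14) = 22.981 mg/L
Dose 5 (165 mg at t=20 h): 165·exp(−0.17329·9) = 34.687 mg/L
Dose 6 (225 mg at t=25 h): 225·exp(−0.17329·4) = 112.500 mg/L
C(29) = 2.693 + 0.156 + 5.574 + 22.981 + 34.687 + 112.500 = 178.592 mg/L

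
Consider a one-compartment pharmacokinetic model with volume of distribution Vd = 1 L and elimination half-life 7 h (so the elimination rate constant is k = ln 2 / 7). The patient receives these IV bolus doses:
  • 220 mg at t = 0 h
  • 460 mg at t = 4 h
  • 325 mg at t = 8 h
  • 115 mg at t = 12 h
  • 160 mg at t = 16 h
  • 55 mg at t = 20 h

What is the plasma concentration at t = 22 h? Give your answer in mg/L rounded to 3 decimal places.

359.715 mg/L

k = ln 2 / 7 = 0.09902 per h
Dose 1 (220 mg at t=0 h): 220·exp(−0.09902·22) = 24.907 mg/L
Dose 2 (460 mg at t=4 h): 460·exp(−0.09902·18) = 77.389 mg/L
Dose 3 (325 mg at t=8 h): 325·exp(−0.09902·14) = 81.250 mg/L
Dose 4 (115 mg at t=12 h): 115·exp(−0.09902·10) = 42.722 mg/L
Dose 5 (160 mg at t=16 h): 160·exp(−0.09902·6) = 88.327 mg/L
Dose 6 (55 mg at t=20 h): 55·exp(−0.09902·2) = 45.118 mg/L
C(22) = 24.907 + 77.389 + 81.250 + 42.722 + 88.327 + 45.118 = 359.715 mg/L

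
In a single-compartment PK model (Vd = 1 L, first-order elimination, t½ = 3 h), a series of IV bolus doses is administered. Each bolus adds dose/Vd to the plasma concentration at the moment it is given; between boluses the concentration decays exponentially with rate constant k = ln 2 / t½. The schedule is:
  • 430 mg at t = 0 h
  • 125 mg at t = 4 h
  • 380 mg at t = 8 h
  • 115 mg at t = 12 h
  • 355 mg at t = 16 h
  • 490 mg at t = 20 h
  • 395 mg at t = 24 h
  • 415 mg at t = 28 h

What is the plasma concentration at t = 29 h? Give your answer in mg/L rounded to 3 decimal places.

k = ln 2 / 3 = 0.23105 per h
Dose 1 (430 mg at t=0 h): 430·exp(−0.23105·29) = 0.529 mg/L
Dose 2 (125 mg at t=4 h): 125·exp(−0.23105·25) = 0.388 mg/L
Dose 3 (380 mg at t=8 h): 380·exp(−0.23105·21) = 2.969 mg/L
Dose 4 (115 mg at t=12 h): 115·exp(−0.23105·17) = 2.264 mg/L
Dose 5 (355 mg at t=16 h): 355·exp(−0.23105·13) = 17.610 mg/L
Dose 6 (490 mg at t=20 h): 490·exp(−0.23105·9) = 61.250 mg/L
Dose 7 (395 mg at t=24 h): 395·exp(−0.23105·5) = 124.417 mg/L
Dose 8 (415 mg at t=28 h): 415·exp(−0.23105·1) = 329.386 mg/L
C(29) = 0.529 + 0.388 + 2.969 + 2.264 + 17.610 + 61.250 + 124.417 + 329.386 = 538.812 mg/L

538.812 mg/L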